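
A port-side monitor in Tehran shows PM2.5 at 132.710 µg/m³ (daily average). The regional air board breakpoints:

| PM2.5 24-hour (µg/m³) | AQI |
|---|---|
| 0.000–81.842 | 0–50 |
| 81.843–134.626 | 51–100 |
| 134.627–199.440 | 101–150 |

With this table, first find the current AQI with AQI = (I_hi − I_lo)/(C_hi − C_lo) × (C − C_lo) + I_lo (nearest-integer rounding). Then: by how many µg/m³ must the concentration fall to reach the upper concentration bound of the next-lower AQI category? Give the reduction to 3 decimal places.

PM2.5: 132.710 lies in 81.843–134.626, so I_lo=51, I_hi=100, C_lo=81.843, C_hi=134.626.
(100−51)/(134.626−81.843) × (132.710−81.843) + 51 = 49/52.783 × 50.867 + 51 ≈ 98.22 → 98.
Current AQI 98 is in the Moderate range (51–100). The next-lower category tops out at AQI 50, whose upper concentration bound is 81.842 µg/m³.
Reduction needed = 132.710 − 81.842 = 50.868 µg/m³.

50.868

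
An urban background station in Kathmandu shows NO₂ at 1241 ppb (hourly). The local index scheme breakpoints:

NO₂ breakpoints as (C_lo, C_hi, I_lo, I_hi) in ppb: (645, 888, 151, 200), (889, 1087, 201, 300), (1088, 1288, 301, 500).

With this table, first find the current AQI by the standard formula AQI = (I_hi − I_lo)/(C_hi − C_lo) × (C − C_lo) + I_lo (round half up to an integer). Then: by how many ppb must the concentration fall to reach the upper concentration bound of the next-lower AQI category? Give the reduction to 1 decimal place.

154.0

NO₂: row 1088–1288 (AQI 301–500). (500−301)·(1241−1088)/(1288−1088) + 301 = 199·153/200 + 301 ≈ 453.24 → 453.
Current AQI 453 is in the Hazardous range (301–500). The next-lower category tops out at AQI 300, whose upper concentration bound is 1087 ppb.
Reduction needed = 1241 − 1087 = 154.0 ppb.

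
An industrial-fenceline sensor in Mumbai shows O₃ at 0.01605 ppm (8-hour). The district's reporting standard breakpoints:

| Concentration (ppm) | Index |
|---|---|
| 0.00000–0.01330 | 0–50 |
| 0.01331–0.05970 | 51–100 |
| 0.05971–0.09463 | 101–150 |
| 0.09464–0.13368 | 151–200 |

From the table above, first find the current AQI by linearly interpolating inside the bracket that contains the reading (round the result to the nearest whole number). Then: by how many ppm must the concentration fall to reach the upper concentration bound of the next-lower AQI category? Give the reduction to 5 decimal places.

0.00275

O₃: 0.01605 ∈ [0.01331, 0.05970] ↔ index [51, 100].
51 + (0.01605−0.01331)·(100−51)/(0.05970−0.01331) = 51 + 0.00274·49/0.04639 ≈ 53.89, so AQI = 54.
Current AQI 54 is in the Moderate range (51–100). The next-lower category tops out at AQI 50, whose upper concentration bound is 0.01330 ppm.
Reduction needed = 0.01605 − 0.01330 = 0.00275 ppm.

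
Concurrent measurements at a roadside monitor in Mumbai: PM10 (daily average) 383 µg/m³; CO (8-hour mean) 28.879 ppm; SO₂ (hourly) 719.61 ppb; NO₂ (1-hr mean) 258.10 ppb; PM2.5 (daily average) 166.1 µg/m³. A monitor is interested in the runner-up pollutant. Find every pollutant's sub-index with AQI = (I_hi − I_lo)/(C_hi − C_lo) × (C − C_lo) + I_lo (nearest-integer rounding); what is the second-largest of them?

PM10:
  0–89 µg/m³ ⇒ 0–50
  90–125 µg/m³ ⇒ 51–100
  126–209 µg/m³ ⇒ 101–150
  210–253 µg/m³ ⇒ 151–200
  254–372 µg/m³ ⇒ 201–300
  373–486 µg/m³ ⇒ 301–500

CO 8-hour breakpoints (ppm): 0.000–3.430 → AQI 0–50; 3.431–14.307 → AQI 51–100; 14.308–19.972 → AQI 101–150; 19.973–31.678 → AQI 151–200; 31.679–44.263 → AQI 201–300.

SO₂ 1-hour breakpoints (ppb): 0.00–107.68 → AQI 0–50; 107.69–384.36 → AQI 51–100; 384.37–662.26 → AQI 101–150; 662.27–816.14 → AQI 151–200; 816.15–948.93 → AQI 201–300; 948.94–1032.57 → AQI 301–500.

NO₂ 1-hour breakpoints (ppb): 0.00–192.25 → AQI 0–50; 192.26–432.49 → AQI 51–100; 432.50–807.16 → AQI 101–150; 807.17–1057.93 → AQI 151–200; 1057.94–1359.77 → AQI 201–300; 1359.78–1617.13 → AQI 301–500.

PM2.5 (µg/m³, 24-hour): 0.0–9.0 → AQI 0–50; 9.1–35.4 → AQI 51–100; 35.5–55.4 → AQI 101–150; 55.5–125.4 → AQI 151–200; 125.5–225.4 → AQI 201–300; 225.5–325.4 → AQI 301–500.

PM10 383: bracket 373–486 → index 301–500; slope 199/113, offset 10.
AQI = 301 + 199/113·10 ≈ 318.61 ⇒ 319.
CO: 28.879 lies in 19.973–31.678, so I_lo=151, I_hi=200, C_lo=19.973, C_hi=31.678.
(200−151)/(31.678−19.973) × (28.879−19.973) + 151 = 49/11.705 × 8.906 + 151 ≈ 188.28 → 188.
SO₂: row 662.27–816.14 (AQI 151–200). (200−151)·(719.61−662.27)/(816.14−662.27) + 151 = 49·57.34/153.87 + 151 ≈ 169.26 → 169.
NO₂: 258.10 lies in 192.26–432.49, so I_lo=51, I_hi=100, C_lo=192.26, C_hi=432.49.
(100−51)/(432.49−192.26) × (258.10−192.26) + 51 = 49/240.23 × 65.84 + 51 ≈ 64.43 → 64.
PM2.5: 166.1 ∈ [125.5, 225.4] ↔ index [201, 300].
201 + (166.1−125.5)·(300−201)/(225.4−125.5) = 201 + 40.6·99/99.9 ≈ 241.23, so AQI = 241.
Sub-indices: PM10→319, CO→188, SO₂→169, NO₂→64, PM2.5→241. Ranked high→low: 319, 241, 188, 169, 64. Second-highest sub-index = 241.

241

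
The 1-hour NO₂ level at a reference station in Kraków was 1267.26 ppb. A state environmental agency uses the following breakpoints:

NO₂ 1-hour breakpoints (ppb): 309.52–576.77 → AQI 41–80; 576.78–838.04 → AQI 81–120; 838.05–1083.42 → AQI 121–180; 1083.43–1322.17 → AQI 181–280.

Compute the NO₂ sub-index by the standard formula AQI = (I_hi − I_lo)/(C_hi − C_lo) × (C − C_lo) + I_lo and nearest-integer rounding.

257

NO₂: 1267.26 lies in 1083.43–1322.17, so I_lo=181, I_hi=280, C_lo=1083.43, C_hi=1322.17.
(280−181)/(1322.17−1083.43) × (1267.26−1083.43) + 181 = 99/238.74 × 183.83 + 181 ≈ 257.23 → 257.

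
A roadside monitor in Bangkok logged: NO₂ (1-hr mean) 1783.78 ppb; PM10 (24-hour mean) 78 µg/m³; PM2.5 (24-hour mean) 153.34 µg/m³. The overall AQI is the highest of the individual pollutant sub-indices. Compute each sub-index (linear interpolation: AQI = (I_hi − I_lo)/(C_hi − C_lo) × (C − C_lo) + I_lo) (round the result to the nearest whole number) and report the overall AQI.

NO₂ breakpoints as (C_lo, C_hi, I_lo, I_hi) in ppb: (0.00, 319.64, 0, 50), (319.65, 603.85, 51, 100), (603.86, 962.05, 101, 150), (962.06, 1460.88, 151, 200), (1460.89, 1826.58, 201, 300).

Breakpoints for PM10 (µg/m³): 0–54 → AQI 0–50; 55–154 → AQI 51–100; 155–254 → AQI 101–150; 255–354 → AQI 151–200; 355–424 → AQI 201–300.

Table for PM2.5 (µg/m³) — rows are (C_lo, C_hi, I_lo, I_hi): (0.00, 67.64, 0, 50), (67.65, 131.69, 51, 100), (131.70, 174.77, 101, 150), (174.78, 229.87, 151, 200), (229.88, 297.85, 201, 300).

288

NO₂: 1783.78 lies in 1460.89–1826.58, so I_lo=201, I_hi=300, C_lo=1460.89, C_hi=1826.58.
(300−201)/(1826.58−1460.89) × (1783.78−1460.89) + 201 = 99/365.69 × 322.89 + 201 ≈ 288.41 → 288.
PM10: row 55–154 (AQI 51–100). (100−51)·(78−55)/(154−55) + 51 = 49·23/99 + 51 ≈ 62.38 → 62.
PM2.5: 153.34 ∈ [131.70, 174.77] ↔ index [101, 150].
101 + (153.34−131.70)·(150−101)/(174.77−131.70) = 101 + 21.64·49/43.07 ≈ 125.62, so AQI = 126.
Sub-indices: NO₂→288, PM10→62, PM2.5→126. Overall AQI = max = 288; dominant pollutant is NO₂.
AQI 288: Very Unhealthy.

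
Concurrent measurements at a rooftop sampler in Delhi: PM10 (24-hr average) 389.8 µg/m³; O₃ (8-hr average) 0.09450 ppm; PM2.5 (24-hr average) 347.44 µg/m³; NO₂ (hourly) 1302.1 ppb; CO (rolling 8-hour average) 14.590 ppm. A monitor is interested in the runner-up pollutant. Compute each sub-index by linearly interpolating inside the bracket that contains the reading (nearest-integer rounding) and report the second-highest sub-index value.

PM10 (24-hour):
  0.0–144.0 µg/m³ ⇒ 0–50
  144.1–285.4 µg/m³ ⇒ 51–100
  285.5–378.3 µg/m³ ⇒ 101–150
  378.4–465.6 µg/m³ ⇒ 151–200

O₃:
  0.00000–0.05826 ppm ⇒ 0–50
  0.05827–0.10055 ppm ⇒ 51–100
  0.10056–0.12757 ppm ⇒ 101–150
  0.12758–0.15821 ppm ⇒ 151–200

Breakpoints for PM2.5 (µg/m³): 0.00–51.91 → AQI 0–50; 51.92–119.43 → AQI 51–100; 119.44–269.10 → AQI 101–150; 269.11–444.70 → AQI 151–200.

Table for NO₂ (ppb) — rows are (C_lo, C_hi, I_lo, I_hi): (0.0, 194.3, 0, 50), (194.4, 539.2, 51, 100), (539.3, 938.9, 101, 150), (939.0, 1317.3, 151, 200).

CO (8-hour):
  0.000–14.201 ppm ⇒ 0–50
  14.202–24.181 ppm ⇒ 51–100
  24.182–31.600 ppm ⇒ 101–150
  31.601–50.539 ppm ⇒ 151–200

PM10: 389.8 ∈ [378.4, 465.6] ↔ index [151, 200].
151 + (389.8−378.4)·(200−151)/(465.6−378.4) = 151 + 11.4·49/87.2 ≈ 157.41, so AQI = 157.
O₃ 0.09450: bracket 0.05827–0.10055 → index 51–100; slope 49/0.04228, offset 0.03623.
AQI = 51 + 49/0.04228·0.03623 ≈ 92.99 ⇒ 93.
PM2.5: 347.44 lies in 269.11–444.70, so I_lo=151, I_hi=200, C_lo=269.11, C_hi=444.70.
(200−151)/(444.70−269.11) × (347.44−269.11) + 151 = 49/175.59 × 78.33 + 151 ≈ 172.86 → 173.
NO₂: 1302.1 lies in 939.0–1317.3, so I_lo=151, I_hi=200, C_lo=939.0, C_hi=1317.3.
(200−151)/(1317.3−939.0) × (1302.1−939.0) + 151 = 49/378.3 × 363.1 + 151 ≈ 198.03 → 198.
CO: 14.590 lies in 14.202–24.181, so I_lo=51, I_hi=100, C_lo=14.202, C_hi=24.181.
(100−51)/(24.181−14.202) × (14.590−14.202) + 51 = 49/9.979 × 0.388 + 51 ≈ 52.91 → 53.
Sub-indices: PM10→157, O₃→93, PM2.5→173, NO₂→198, CO→53. Ranked high→low: 198, 173, 157, 93, 53. Second-highest sub-index = 173.

173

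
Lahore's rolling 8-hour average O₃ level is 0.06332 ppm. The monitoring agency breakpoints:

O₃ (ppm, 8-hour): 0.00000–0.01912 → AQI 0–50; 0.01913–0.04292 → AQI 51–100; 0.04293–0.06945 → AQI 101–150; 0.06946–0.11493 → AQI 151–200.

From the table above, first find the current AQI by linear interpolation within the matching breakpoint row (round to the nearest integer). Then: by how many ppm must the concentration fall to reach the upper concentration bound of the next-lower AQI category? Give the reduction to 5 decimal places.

0.02040

O₃: 0.06332 lies in 0.04293–0.06945, so I_lo=101, I_hi=150, C_lo=0.04293, C_hi=0.06945.
(150−101)/(0.06945−0.04293) × (0.06332−0.04293) + 101 = 49/0.02652 × 0.02039 + 101 ≈ 138.67 → 139.
Current AQI 139 is in the Unhealthy for Sensitive Groups range (101–150). The next-lower category tops out at AQI 100, whose upper concentration bound is 0.04292 ppm.
Reduction needed = 0.06332 − 0.04292 = 0.02040 ppm.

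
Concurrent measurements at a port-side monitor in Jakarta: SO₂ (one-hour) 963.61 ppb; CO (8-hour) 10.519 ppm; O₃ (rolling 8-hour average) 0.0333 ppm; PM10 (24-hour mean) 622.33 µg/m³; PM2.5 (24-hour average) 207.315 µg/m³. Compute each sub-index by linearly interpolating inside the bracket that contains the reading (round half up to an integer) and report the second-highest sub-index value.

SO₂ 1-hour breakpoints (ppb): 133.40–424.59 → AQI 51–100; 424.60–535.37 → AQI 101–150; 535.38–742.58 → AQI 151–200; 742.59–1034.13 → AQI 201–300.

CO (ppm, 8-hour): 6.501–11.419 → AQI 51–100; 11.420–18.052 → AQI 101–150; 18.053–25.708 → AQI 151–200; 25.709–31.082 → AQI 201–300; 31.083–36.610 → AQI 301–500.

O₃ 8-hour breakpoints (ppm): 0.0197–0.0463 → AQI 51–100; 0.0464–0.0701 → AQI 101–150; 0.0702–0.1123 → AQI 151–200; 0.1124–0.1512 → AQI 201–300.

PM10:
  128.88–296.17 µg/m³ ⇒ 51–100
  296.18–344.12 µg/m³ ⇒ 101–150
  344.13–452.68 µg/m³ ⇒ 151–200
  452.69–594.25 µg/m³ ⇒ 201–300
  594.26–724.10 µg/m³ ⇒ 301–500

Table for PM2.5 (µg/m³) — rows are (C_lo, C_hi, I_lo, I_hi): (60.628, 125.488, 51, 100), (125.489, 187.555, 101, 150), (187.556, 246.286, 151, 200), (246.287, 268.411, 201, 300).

SO₂: row 742.59–1034.13 (AQI 201–300). (300−201)·(963.61−742.59)/(1034.13−742.59) + 201 = 99·221.02/291.54 + 201 ≈ 276.05 → 276.
CO 10.519: bracket 6.501–11.419 → index 51–100; slope 49/4.918, offset 4.018.
AQI = 51 + 49/4.918·4.018 ≈ 91.03 ⇒ 91.
O₃: row 0.0197–0.0463 (AQI 51–100). (100−51)·(0.0333−0.0197)/(0.0463−0.0197) + 51 = 49·0.0136/0.0266 + 51 ≈ 76.05 → 76.
PM10: 622.33 ∈ [594.26, 724.10] ↔ index [301, 500].
301 + (622.33−594.26)·(500−301)/(724.10−594.26) = 301 + 28.07·199/129.84 ≈ 344.02, so AQI = 344.
PM2.5: row 187.556–246.286 (AQI 151–200). (200−151)·(207.315−187.556)/(246.286−187.556) + 151 = 49·19.759/58.730 + 151 ≈ 167.49 → 167.
Sub-indices: SO₂→276, CO→91, O₃→76, PM10→344, PM2.5→167. Ranked high→low: 344, 276, 167, 91, 76. Second-highest sub-index = 276.

276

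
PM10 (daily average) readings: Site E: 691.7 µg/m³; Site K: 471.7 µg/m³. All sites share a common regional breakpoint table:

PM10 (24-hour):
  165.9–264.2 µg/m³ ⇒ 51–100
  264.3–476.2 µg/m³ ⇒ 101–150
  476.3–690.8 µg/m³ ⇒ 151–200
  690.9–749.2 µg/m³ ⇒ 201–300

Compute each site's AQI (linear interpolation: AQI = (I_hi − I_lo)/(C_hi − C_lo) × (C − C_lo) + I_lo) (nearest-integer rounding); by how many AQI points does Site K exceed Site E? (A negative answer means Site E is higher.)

Site E: row 690.9–749.2 (AQI 201–300). (300−201)·(691.7−690.9)/(749.2−690.9) + 201 = 99·0.8/58.3 + 201 ≈ 202.36 → 202.
Site K: 471.7 lies in 264.3–476.2, so I_lo=101, I_hi=150, C_lo=264.3, C_hi=476.2.
(150−101)/(476.2−264.3) × (471.7−264.3) + 101 = 49/211.9 × 207.4 + 101 ≈ 148.96 → 149.
AQIs: Site E=202, Site K=149. Site K (149) − Site E (202) = -53.

-53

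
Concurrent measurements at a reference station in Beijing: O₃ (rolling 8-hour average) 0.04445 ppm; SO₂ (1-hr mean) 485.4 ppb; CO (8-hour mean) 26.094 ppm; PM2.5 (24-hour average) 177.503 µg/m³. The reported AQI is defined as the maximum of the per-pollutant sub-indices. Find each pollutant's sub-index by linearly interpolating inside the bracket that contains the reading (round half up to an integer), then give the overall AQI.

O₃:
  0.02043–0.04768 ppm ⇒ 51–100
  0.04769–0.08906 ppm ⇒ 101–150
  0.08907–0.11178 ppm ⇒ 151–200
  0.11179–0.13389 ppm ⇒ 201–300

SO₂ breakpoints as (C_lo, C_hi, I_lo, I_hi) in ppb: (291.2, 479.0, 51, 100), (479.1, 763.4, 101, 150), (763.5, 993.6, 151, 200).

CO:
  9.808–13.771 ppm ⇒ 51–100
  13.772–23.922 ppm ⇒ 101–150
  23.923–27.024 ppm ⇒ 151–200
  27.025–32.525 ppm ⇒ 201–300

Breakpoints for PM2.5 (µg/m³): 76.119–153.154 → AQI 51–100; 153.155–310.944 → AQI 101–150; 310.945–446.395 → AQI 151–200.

185

O₃: 0.04445 ∈ [0.02043, 0.04768] ↔ index [51, 100].
51 + (0.04445−0.02043)·(100−51)/(0.04768−0.02043) = 51 + 0.02402·49/0.02725 ≈ 94.19, so AQI = 94.
SO₂: 485.4 lies in 479.1–763.4, so I_lo=101, I_hi=150, C_lo=479.1, C_hi=763.4.
(150−101)/(763.4−479.1) × (485.4−479.1) + 101 = 49/284.3 × 6.3 + 101 ≈ 102.09 → 102.
CO: row 23.923–27.024 (AQI 151–200). (200−151)·(26.094−23.923)/(27.024−23.923) + 151 = 49·2.171/3.101 + 151 ≈ 185.30 → 185.
PM2.5: row 153.155–310.944 (AQI 101–150). (150−101)·(177.503−153.155)/(310.944−153.155) + 101 = 49·24.348/157.789 + 101 ≈ 108.56 → 109.
Sub-indices: O₃→94, SO₂→102, CO→185, PM2.5→109. Overall AQI = max = 185; dominant pollutant is CO.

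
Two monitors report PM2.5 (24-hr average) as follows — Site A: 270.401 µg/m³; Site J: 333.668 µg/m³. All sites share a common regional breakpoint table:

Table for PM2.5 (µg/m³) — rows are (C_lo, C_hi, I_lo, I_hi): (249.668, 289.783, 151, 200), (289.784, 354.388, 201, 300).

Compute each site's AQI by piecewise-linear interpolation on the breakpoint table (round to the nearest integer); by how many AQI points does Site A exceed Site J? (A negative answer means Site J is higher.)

-92

Site A 270.401: bracket 249.668–289.783 → index 151–200; slope 49/40.115, offset 20.733.
AQI = 151 + 49/40.115·20.733 ≈ 176.33 ⇒ 176.
Site J: row 289.784–354.388 (AQI 201–300). (300−201)·(333.668−289.784)/(354.388−289.784) + 201 = 99·43.884/64.604 + 201 ≈ 268.25 → 268.
AQIs: Site A=176, Site J=268. Site A (176) − Site J (268) = -92.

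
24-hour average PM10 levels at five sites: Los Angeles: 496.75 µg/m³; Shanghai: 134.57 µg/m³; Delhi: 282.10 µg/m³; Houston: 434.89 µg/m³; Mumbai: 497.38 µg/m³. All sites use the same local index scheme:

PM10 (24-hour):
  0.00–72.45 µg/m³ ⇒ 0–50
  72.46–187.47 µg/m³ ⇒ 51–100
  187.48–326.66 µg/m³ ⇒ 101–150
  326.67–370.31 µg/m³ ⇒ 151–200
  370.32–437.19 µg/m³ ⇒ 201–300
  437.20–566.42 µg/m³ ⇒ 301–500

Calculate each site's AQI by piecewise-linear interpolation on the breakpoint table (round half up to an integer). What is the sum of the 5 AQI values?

Los Angeles: 496.75 ∈ [437.20, 566.42] ↔ index [301, 500].
301 + (496.75−437.20)·(500−301)/(566.42−437.20) = 301 + 59.55·199/129.22 ≈ 392.71, so AQI = 393.
Shanghai 134.57: bracket 72.46–187.47 → index 51–100; slope 49/115.01, offset 62.11.
AQI = 51 + 49/115.01·62.11 ≈ 77.46 ⇒ 77.
Delhi: row 187.48–326.66 (AQI 101–150). (150−101)·(282.10−187.48)/(326.66−187.48) + 101 = 49·94.62/139.18 + 101 ≈ 134.31 → 134.
Houston: 434.89 lies in 370.32–437.19, so I_lo=201, I_hi=300, C_lo=370.32, C_hi=437.19.
(300−201)/(437.19−370.32) × (434.89−370.32) + 201 = 99/66.87 × 64.57 + 201 ≈ 296.59 → 297.
Mumbai: row 437.20–566.42 (AQI 301–500). (500−301)·(497.38−437.20)/(566.42−437.20) + 301 = 199·60.18/129.22 + 301 ≈ 393.68 → 394.
AQIs: Los Angeles=393, Shanghai=77, Delhi=134, Houston=297, Mumbai=394. Sum = 393 + 77 + 134 + 297 + 394 = 1295.

1295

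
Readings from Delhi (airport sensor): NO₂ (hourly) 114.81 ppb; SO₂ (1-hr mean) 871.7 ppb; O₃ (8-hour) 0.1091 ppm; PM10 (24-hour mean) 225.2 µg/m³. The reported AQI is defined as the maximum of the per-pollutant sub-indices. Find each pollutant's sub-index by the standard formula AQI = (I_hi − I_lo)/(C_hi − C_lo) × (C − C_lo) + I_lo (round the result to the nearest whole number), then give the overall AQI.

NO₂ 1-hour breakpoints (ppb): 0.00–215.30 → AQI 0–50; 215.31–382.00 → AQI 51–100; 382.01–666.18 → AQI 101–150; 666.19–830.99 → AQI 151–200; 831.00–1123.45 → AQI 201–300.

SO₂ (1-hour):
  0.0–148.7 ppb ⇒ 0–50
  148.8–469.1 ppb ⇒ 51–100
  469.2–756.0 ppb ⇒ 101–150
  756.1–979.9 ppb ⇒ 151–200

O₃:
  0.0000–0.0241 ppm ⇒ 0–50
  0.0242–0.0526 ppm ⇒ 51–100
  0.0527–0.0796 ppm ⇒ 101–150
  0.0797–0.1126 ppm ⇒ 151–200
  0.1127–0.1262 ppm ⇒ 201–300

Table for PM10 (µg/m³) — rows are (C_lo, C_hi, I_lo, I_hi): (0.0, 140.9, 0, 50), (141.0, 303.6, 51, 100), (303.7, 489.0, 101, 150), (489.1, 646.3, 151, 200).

195

NO₂: 114.81 lies in 0.00–215.30, so I_lo=0, I_hi=50, C_lo=0.00, C_hi=215.30.
(50−0)/(215.30−0.00) × (114.81−0.00) + 0 = 50/215.30 × 114.81 + 0 ≈ 26.66 → 27.
SO₂: row 756.1–979.9 (AQI 151–200). (200−151)·(871.7−756.1)/(979.9−756.1) + 151 = 49·115.6/223.8 + 151 ≈ 176.31 → 176.
O₃: 0.1091 lies in 0.0797–0.1126, so I_lo=151, I_hi=200, C_lo=0.0797, C_hi=0.1126.
(200−151)/(0.1126−0.0797) × (0.1091−0.0797) + 151 = 49/0.0329 × 0.0294 + 151 ≈ 194.79 → 195.
PM10 225.2: bracket 141.0–303.6 → index 51–100; slope 49/162.6, offset 84.2.
AQI = 51 + 49/162.6·84.2 ≈ 76.37 ⇒ 76.
Sub-indices: NO₂→27, SO₂→176, O₃→195, PM10→76. Overall AQI = max = 195; dominant pollutant is O₃.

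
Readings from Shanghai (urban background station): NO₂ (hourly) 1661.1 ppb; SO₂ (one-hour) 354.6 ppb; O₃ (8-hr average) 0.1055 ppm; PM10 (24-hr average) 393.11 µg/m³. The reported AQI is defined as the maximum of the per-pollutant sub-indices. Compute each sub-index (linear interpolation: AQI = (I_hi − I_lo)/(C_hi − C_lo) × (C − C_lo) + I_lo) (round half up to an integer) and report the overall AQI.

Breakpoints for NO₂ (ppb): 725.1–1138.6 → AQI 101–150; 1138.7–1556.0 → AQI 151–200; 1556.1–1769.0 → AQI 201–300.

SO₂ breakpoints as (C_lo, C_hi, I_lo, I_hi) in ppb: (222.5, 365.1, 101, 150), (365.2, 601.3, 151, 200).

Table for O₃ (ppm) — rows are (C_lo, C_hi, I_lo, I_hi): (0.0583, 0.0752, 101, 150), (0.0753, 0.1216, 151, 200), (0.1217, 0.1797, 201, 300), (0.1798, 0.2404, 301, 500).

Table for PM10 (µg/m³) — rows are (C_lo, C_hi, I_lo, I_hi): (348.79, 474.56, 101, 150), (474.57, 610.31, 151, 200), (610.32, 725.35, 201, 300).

250

NO₂: 1661.1 lies in 1556.1–1769.0, so I_lo=201, I_hi=300, C_lo=1556.1, C_hi=1769.0.
(300−201)/(1769.0−1556.1) × (1661.1−1556.1) + 201 = 99/212.9 × 105.0 + 201 ≈ 249.83 → 250.
SO₂: 354.6 lies in 222.5–365.1, so I_lo=101, I_hi=150, C_lo=222.5, C_hi=365.1.
(150−101)/(365.1−222.5) × (354.6−222.5) + 101 = 49/142.6 × 132.1 + 101 ≈ 146.39 → 146.
O₃ 0.1055: bracket 0.0753–0.1216 → index 151–200; slope 49/0.0463, offset 0.0302.
AQI = 151 + 49/0.0463·0.0302 ≈ 182.96 ⇒ 183.
PM10: 393.11 lies in 348.79–474.56, so I_lo=101, I_hi=150, C_lo=348.79, C_hi=474.56.
(150−101)/(474.56−348.79) × (393.11−348.79) + 101 = 49/125.77 × 44.32 + 101 ≈ 118.27 → 118.
Sub-indices: NO₂→250, SO₂→146, O₃→183, PM10→118. Overall AQI = max = 250; dominant pollutant is NO₂.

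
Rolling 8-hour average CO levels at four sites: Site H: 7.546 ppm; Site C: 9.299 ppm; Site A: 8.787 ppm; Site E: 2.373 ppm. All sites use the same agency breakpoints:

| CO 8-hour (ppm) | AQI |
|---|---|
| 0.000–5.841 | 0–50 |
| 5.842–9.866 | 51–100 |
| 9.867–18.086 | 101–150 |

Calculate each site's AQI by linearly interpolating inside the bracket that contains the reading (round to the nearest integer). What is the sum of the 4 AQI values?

Site H: 7.546 ∈ [5.842, 9.866] ↔ index [51, 100].
51 + (7.546−5.842)·(100−51)/(9.866−5.842) = 51 + 1.704·49/4.024 ≈ 71.75, so AQI = 72.
Site C: 9.299 ∈ [5.842, 9.866] ↔ index [51, 100].
51 + (9.299−5.842)·(100−51)/(9.866−5.842) = 51 + 3.457·49/4.024 ≈ 93.10, so AQI = 93.
Site A: 8.787 ∈ [5.842, 9.866] ↔ index [51, 100].
51 + (8.787−5.842)·(100−51)/(9.866−5.842) = 51 + 2.945·49/4.024 ≈ 86.86, so AQI = 87.
Site E: 2.373 ∈ [0.000, 5.841] ↔ index [0, 50].
0 + (2.373−0.000)·(50−0)/(5.841−0.000) = 0 + 2.373·50/5.841 ≈ 20.31, so AQI = 20.
AQIs: Site H=72, Site C=93, Site A=87, Site E=20. Sum = 72 + 93 + 87 + 20 = 272.

272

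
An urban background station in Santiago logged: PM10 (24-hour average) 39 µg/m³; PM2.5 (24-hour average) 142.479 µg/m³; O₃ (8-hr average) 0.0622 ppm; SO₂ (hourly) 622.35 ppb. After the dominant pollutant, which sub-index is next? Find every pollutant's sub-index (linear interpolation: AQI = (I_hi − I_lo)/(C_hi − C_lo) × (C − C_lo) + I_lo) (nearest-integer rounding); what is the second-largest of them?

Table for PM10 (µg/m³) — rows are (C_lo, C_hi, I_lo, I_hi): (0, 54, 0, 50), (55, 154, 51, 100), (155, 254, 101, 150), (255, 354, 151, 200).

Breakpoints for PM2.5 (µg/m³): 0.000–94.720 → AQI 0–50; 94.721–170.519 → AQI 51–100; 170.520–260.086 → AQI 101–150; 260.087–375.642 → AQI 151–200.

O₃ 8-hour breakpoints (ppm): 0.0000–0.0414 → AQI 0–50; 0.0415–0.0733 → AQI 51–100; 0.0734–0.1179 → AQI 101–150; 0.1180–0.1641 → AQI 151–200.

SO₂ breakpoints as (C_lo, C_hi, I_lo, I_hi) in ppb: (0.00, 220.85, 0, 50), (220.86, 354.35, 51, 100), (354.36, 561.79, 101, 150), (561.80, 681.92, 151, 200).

83

PM10: 39 ∈ [0, 54] ↔ index [0, 50].
0 + (39−0)·(50−0)/(54−0) = 0 + 39·50/54 ≈ 36.11, so AQI = 36.
PM2.5: 142.479 lies in 94.721–170.519, so I_lo=51, I_hi=100, C_lo=94.721, C_hi=170.519.
(100−51)/(170.519−94.721) × (142.479−94.721) + 51 = 49/75.798 × 47.758 + 51 ≈ 81.87 → 82.
O₃ 0.0622: bracket 0.0415–0.0733 → index 51–100; slope 49/0.0318, offset 0.0207.
AQI = 51 + 49/0.0318·0.0207 ≈ 82.90 ⇒ 83.
SO₂ 622.35: bracket 561.80–681.92 → index 151–200; slope 49/120.12, offset 60.55.
AQI = 151 + 49/120.12·60.55 ≈ 175.70 ⇒ 176.
Sub-indices: PM10→36, PM2.5→82, O₃→83, SO₂→176. Ranked high→low: 176, 83, 82, 36. Second-highest sub-index = 83.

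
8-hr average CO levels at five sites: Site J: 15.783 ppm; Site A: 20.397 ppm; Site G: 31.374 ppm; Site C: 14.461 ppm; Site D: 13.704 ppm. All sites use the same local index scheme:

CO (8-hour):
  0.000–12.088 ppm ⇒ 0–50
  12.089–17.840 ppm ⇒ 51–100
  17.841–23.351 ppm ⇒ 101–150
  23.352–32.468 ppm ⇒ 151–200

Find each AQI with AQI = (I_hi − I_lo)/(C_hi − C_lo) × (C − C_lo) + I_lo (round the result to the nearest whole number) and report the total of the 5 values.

536

Site J: 15.783 ∈ [12.089, 17.840] ↔ index [51, 100].
51 + (15.783−12.089)·(100−51)/(17.840−12.089) = 51 + 3.694·49/5.751 ≈ 82.47, so AQI = 82.
Site A: 20.397 lies in 17.841–23.351, so I_lo=101, I_hi=150, C_lo=17.841, C_hi=23.351.
(150−101)/(23.351−17.841) × (20.397−17.841) + 101 = 49/5.510 × 2.556 + 101 ≈ 123.73 → 124.
Site G 31.374: bracket 23.352–32.468 → index 151–200; slope 49/9.116, offset 8.022.
AQI = 151 + 49/9.116·8.022 ≈ 194.12 ⇒ 194.
Site C: 14.461 ∈ [12.089, 17.840] ↔ index [51, 100].
51 + (14.461−12.089)·(100−51)/(17.840−12.089) = 51 + 2.372·49/5.751 ≈ 71.21, so AQI = 71.
Site D: 13.704 lies in 12.089–17.840, so I_lo=51, I_hi=100, C_lo=12.089, C_hi=17.840.
(100−51)/(17.840−12.089) × (13.704−12.089) + 51 = 49/5.751 × 1.615 + 51 ≈ 64.76 → 65.
AQIs: Site J=82, Site A=124, Site G=194, Site C=71, Site D=65. Sum = 82 + 124 + 194 + 71 + 65 = 536.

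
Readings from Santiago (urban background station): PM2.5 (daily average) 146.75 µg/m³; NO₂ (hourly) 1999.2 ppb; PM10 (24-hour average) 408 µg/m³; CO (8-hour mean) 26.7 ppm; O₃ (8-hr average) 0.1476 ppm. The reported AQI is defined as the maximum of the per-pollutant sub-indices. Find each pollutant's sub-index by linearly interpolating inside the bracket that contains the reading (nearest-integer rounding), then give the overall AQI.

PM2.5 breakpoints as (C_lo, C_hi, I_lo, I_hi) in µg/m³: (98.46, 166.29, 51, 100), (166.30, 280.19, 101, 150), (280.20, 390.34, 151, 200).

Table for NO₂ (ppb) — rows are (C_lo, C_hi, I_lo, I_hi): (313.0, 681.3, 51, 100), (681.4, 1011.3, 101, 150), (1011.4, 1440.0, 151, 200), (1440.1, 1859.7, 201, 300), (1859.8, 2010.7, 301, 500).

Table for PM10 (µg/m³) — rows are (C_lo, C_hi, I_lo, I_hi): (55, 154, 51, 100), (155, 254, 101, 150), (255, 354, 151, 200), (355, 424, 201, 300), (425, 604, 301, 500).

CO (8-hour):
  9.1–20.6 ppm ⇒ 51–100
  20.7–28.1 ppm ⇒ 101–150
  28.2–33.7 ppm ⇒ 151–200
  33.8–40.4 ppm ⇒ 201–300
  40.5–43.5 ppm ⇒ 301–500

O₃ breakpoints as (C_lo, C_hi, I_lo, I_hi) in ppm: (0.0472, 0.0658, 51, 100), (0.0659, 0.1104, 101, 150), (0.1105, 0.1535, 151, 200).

485

PM2.5: 146.75 lies in 98.46–166.29, so I_lo=51, I_hi=100, C_lo=98.46, C_hi=166.29.
(100−51)/(166.29−98.46) × (146.75−98.46) + 51 = 49/67.83 × 48.29 + 51 ≈ 85.88 → 86.
NO₂ 1999.2: bracket 1859.8–2010.7 → index 301–500; slope 199/150.9, offset 139.4.
AQI = 301 + 199/150.9·139.4 ≈ 484.83 ⇒ 485.
PM10: 408 ∈ [355, 424] ↔ index [201, 300].
201 + (408−355)·(300−201)/(424−355) = 201 + 53·99/69 ≈ 277.04, so AQI = 277.
CO: 26.7 ∈ [20.7, 28.1] ↔ index [101, 150].
101 + (26.7−20.7)·(150−101)/(28.1−20.7) = 101 + 6.0·49/7.4 ≈ 140.73, so AQI = 141.
O₃ 0.1476: bracket 0.1105–0.1535 → index 151–200; slope 49/0.0430, offset 0.0371.
AQI = 151 + 49/0.0430·0.0371 ≈ 193.28 ⇒ 193.
Sub-indices: PM2.5→86, NO₂→485, PM10→277, CO→141, O₃→193. Overall AQI = max = 485; dominant pollutant is NO₂.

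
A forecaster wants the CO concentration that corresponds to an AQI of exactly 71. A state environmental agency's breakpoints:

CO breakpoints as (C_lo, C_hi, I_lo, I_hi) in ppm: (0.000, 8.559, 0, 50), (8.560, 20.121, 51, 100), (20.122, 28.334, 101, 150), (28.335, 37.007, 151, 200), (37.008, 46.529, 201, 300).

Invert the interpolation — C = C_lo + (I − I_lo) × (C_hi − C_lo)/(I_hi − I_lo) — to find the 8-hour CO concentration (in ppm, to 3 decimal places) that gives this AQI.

13.279

AQI 71 lies in the 51–100 band, which corresponds to 8.560–20.121 ppm.
C = 8.560 + (71−51)×(20.121−8.560)/(100−51) = 8.560 + 20×11.561/49 ≈ 13.27878 ppm → 13.279 ppm to 3 dp.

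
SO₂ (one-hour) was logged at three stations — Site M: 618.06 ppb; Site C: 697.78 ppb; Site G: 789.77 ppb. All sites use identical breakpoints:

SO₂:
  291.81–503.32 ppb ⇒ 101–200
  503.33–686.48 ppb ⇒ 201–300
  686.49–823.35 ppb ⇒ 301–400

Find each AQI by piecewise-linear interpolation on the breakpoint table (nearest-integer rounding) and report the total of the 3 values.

Site M: 618.06 ∈ [503.33, 686.48] ↔ index [201, 300].
201 + (618.06−503.33)·(300−201)/(686.48−503.33) = 201 + 114.73·99/183.15 ≈ 263.02, so AQI = 263.
Site C: row 686.49–823.35 (AQI 301–400). (400−301)·(697.78−686.49)/(823.35−686.49) + 301 = 99·11.29/136.86 + 301 ≈ 309.17 → 309.
Site G: 789.77 ∈ [686.49, 823.35] ↔ index [301, 400].
301 + (789.77−686.49)·(400−301)/(823.35−686.49) = 301 + 103.28·99/136.86 ≈ 375.71, so AQI = 376.
AQIs: Site M=263, Site C=309, Site G=376. Sum = 263 + 309 + 376 = 948.

948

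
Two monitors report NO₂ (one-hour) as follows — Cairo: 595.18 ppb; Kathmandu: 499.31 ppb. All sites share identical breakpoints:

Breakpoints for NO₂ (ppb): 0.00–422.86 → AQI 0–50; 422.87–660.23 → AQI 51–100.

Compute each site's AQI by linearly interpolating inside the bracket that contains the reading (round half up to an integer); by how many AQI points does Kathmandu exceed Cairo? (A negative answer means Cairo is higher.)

-20

Cairo: 595.18 ∈ [422.87, 660.23] ↔ index [51, 100].
51 + (595.18−422.87)·(100−51)/(660.23−422.87) = 51 + 172.31·49/237.36 ≈ 86.57, so AQI = 87.
Kathmandu 499.31: bracket 422.87–660.23 → index 51–100; slope 49/237.36, offset 76.44.
AQI = 51 + 49/237.36·76.44 ≈ 66.78 ⇒ 67.
AQIs: Cairo=87, Kathmandu=67. Kathmandu (67) − Cairo (87) = -20.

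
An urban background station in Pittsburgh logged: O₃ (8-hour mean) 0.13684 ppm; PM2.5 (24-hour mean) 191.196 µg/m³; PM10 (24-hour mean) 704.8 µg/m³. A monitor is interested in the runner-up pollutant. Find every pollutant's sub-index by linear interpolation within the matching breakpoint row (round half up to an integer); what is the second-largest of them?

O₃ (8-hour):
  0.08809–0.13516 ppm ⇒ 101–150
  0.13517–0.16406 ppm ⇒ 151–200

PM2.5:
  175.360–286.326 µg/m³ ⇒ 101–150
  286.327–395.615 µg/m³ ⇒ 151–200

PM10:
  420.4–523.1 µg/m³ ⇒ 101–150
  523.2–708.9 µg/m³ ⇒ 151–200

154

O₃ 0.13684: bracket 0.13517–0.16406 → index 151–200; slope 49/0.02889, offset 0.00167.
AQI = 151 + 49/0.02889·0.00167 ≈ 153.83 ⇒ 154.
PM2.5: row 175.360–286.326 (AQI 101–150). (150−101)·(191.196−175.360)/(286.326−175.360) + 101 = 49·15.836/110.966 + 101 ≈ 107.99 → 108.
PM10: 704.8 lies in 523.2–708.9, so I_lo=151, I_hi=200, C_lo=523.2, C_hi=708.9.
(200−151)/(708.9−523.2) × (704.8−523.2) + 151 = 49/185.7 × 181.6 + 151 ≈ 198.92 → 199.
Sub-indices: O₃→154, PM2.5→108, PM10→199. Ranked high→low: 199, 154, 108. Second-highest sub-index = 154.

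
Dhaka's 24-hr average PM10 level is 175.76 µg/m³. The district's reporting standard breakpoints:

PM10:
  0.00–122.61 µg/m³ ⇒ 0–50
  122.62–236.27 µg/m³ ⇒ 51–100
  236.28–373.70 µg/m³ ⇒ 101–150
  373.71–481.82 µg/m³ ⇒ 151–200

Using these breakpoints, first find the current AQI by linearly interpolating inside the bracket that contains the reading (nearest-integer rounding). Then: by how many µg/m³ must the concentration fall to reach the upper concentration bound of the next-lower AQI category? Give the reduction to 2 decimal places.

53.15

PM10: row 122.62–236.27 (AQI 51–100). (100−51)·(175.76−122.62)/(236.27−122.62) + 51 = 49·53.14/113.65 + 51 ≈ 73.91 → 74.
Current AQI 74 is in the Moderate range (51–100). The next-lower category tops out at AQI 50, whose upper concentration bound is 122.61 µg/m³.
Reduction needed = 175.76 − 122.61 = 53.15 µg/m³.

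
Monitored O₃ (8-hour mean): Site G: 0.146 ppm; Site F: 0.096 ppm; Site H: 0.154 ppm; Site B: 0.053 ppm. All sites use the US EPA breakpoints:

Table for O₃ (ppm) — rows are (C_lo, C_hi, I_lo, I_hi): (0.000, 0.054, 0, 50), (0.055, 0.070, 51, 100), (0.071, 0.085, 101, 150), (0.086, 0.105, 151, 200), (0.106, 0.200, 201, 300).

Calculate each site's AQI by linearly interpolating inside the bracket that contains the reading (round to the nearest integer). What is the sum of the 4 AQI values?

721

Site G 0.146: bracket 0.106–0.200 → index 201–300; slope 99/0.094, offset 0.040.
AQI = 201 + 99/0.094·0.040 ≈ 243.13 ⇒ 243.
Site F: 0.096 ∈ [0.086, 0.105] ↔ index [151, 200].
151 + (0.096−0.086)·(200−151)/(0.105−0.086) = 151 + 0.010·49/0.019 ≈ 176.79, so AQI = 177.
Site H 0.154: bracket 0.106–0.200 → index 201–300; slope 99/0.094, offset 0.048.
AQI = 201 + 99/0.094·0.048 ≈ 251.55 ⇒ 252.
Site B: 0.053 lies in 0.000–0.054, so I_lo=0, I_hi=50, C_lo=0.000, C_hi=0.054.
(50−0)/(0.054−0.000) × (0.053−0.000) + 0 = 50/0.054 × 0.053 + 0 ≈ 49.07 → 49.
AQIs: Site G=243, Site F=177, Site H=252, Site B=49. Sum = 243 + 177 + 252 + 49 = 721.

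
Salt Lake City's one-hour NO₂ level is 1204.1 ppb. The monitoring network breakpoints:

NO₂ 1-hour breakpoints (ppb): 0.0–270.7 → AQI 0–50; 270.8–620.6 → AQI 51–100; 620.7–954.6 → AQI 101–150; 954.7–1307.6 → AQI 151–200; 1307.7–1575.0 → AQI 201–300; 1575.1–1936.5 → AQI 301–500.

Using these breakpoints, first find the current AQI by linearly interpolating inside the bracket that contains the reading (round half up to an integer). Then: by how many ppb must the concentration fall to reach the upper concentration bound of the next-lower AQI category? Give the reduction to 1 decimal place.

249.5

NO₂: 1204.1 lies in 954.7–1307.6, so I_lo=151, I_hi=200, C_lo=954.7, C_hi=1307.6.
(200−151)/(1307.6−954.7) × (1204.1−954.7) + 151 = 49/352.9 × 249.4 + 151 ≈ 185.63 → 186.
Current AQI 186 is in the Unhealthy range (151–200). The next-lower category tops out at AQI 150, whose upper concentration bound is 954.6 ppb.
Reduction needed = 1204.1 − 954.6 = 249.5 ppb.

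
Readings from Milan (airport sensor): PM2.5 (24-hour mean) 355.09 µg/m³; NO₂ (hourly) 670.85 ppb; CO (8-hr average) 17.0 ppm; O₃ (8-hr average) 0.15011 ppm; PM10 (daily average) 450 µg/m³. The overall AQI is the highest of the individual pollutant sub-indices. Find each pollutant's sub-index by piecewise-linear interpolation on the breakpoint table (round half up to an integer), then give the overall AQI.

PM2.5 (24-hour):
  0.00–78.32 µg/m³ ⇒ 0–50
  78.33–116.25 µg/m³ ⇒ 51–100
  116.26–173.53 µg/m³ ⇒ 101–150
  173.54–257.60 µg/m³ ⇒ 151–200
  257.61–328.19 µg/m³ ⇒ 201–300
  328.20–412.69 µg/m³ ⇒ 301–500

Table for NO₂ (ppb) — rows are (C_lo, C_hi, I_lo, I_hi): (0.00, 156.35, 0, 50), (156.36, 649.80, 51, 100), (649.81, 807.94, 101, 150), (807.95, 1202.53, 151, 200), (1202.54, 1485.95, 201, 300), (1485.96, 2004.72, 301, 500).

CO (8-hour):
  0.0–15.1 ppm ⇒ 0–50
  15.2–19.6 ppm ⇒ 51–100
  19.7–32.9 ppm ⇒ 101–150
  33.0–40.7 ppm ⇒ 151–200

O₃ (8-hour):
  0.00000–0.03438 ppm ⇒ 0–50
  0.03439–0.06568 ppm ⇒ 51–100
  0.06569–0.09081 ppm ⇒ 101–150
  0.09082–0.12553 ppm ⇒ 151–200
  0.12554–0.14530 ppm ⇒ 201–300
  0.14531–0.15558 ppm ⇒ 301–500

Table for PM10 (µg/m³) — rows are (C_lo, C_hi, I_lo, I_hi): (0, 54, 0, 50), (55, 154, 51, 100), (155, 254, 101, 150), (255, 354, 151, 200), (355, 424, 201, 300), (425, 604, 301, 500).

PM2.5: row 328.20–412.69 (AQI 301–500). (500−301)·(355.09−328.20)/(412.69−328.20) + 301 = 199·26.89/84.49 + 301 ≈ 364.33 → 364.
NO₂: 670.85 ∈ [649.81, 807.94] ↔ index [101, 150].
101 + (670.85−649.81)·(150−101)/(807.94−649.81) = 101 + 21.04·49/158.13 ≈ 107.52, so AQI = 108.
CO: 17.0 ∈ [15.2, 19.6] ↔ index [51, 100].
51 + (17.0−15.2)·(100−51)/(19.6−15.2) = 51 + 1.8·49/4.4 ≈ 71.05, so AQI = 71.
O₃: 0.15011 ∈ [0.14531, 0.15558] ↔ index [301, 500].
301 + (0.15011−0.14531)·(500−301)/(0.15558−0.14531) = 301 + 0.00480·199/0.01027 ≈ 394.01, so AQI = 394.
PM10: 450 ∈ [425, 604] ↔ index [301, 500].
301 + (450−425)·(500−301)/(604−425) = 301 + 25·199/179 ≈ 328.79, so AQI = 329.
Sub-indices: PM2.5→364, NO₂→108, CO→71, O₃→394, PM10→329. Overall AQI = max = 394; dominant pollutant is O₃.

394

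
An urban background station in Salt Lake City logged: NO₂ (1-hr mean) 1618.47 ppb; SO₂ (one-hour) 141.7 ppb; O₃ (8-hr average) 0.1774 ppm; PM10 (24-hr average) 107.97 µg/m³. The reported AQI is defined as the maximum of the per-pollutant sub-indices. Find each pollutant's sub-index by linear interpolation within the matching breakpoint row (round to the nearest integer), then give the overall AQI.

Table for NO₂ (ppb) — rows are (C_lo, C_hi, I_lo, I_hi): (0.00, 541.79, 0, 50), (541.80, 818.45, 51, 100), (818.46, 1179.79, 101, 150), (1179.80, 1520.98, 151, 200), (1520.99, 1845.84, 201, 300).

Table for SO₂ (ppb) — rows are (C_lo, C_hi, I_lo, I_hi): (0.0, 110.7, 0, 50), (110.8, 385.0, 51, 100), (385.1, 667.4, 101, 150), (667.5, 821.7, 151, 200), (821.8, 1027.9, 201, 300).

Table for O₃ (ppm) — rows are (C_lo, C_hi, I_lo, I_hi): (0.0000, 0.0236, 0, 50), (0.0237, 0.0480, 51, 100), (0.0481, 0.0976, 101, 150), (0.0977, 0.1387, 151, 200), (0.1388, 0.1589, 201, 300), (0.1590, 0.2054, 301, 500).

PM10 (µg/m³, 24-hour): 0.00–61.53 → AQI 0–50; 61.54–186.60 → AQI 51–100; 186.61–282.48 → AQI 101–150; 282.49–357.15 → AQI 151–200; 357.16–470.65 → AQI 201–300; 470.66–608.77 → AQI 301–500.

NO₂ 1618.47: bracket 1520.99–1845.84 → index 201–300; slope 99/324.85, offset 97.48.
AQI = 201 + 99/324.85·97.48 ≈ 230.71 ⇒ 231.
SO₂: 141.7 ∈ [110.8, 385.0] ↔ index [51, 100].
51 + (141.7−110.8)·(100−51)/(385.0−110.8) = 51 + 30.9·49/274.2 ≈ 56.52, so AQI = 57.
O₃ 0.1774: bracket 0.1590–0.2054 → index 301–500; slope 199/0.0464, offset 0.0184.
AQI = 301 + 199/0.0464·0.0184 ≈ 379.91 ⇒ 380.
PM10: 107.97 lies in 61.54–186.60, so I_lo=51, I_hi=100, C_lo=61.54, C_hi=186.60.
(100−51)/(186.60−61.54) × (107.97−61.54) + 51 = 49/125.06 × 46.43 + 51 ≈ 69.19 → 69.
Sub-indices: NO₂→231, SO₂→57, O₃→380, PM10→69. Overall AQI = max = 380; dominant pollutant is O₃.

380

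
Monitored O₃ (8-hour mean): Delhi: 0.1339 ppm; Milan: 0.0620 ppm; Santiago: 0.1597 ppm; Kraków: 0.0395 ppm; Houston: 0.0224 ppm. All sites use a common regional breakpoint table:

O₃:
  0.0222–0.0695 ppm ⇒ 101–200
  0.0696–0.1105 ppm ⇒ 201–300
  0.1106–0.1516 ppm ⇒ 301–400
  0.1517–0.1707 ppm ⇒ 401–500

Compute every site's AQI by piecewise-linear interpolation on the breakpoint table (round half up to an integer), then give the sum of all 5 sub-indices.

Delhi 0.1339: bracket 0.1106–0.1516 → index 301–400; slope 99/0.0410, offset 0.0233.
AQI = 301 + 99/0.0410·0.0233 ≈ 357.26 ⇒ 357.
Milan: 0.0620 lies in 0.0222–0.0695, so I_lo=101, I_hi=200, C_lo=0.0222, C_hi=0.0695.
(200−101)/(0.0695−0.0222) × (0.0620−0.0222) + 101 = 99/0.0473 × 0.0398 + 101 ≈ 184.30 → 184.
Santiago 0.1597: bracket 0.1517–0.1707 → index 401–500; slope 99/0.0190, offset 0.0080.
AQI = 401 + 99/0.0190·0.0080 ≈ 442.68 ⇒ 443.
Kraków: 0.0395 ∈ [0.0222, 0.0695] ↔ index [101, 200].
101 + (0.0395−0.0222)·(200−101)/(0.0695−0.0222) = 101 + 0.0173·99/0.0473 ≈ 137.21, so AQI = 137.
Houston: 0.0224 lies in 0.0222–0.0695, so I_lo=101, I_hi=200, C_lo=0.0222, C_hi=0.0695.
(200−101)/(0.0695−0.0222) × (0.0224−0.0222) + 101 = 99/0.0473 × 0.0002 + 101 ≈ 101.42 → 101.
AQIs: Delhi=357, Milan=184, Santiago=443, Kraków=137, Houston=101. Sum = 357 + 184 + 443 + 137 + 101 = 1222.

1222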